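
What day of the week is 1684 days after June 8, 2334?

Jun 8, 2334 is a Friday.
1684 mod 7 = 4, so 1684 days after a Friday is Friday + 4 = Tuesday.

Tuesday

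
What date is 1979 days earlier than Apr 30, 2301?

−365 (one year) → Apr 30, 2300 (1614 left).
−365 (one year) → Apr 30, 2299 (1249 left).
−365 (one year) → Apr 30, 2298 (884 left).
−365 (one year) → Apr 30, 2297 (519 left).
−365 (one year) → Apr 30, 2296 (154 left).
−30 → Mar 31, 2296 (end of Mar, 31 days; 124 left).
−31 → Feb 29, 2296 (end of Feb, 29 days; 93 left).
−29 → Jan 31, 2296 (end of Jan, 31 days; 64 left).
−31 → Dec 31, 2295 (end of Dec, 31 days; 33 left).
−31 → Nov 30, 2295 (end of Nov, 30 days; 2 left).
−2 → Nov 28, 2295.

November 28, 2295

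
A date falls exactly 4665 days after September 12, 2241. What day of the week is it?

Sep 12, 2241 is a Sunday.
4665 mod 7 = 3, so 4665 days after a Sunday is Sunday + 3 = Wednesday.

Wednesday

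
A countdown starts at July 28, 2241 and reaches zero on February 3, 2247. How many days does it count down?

Jul 28, 2241 → Jul 28, 2242: 365 days.
Jul 28, 2242 → Jul 28, 2243: 365 days.
Jul 28, 2243 → Jul 28, 2244: 366 days (Feb 29, 2244 is in that span).
Jul 28, 2244 → Jul 28, 2245: 365 days.
Jul 28, 2245 → Jul 28, 2246: 365 days.
Jul 28, 2246 → Aug 28, 2246: 31 days (July has 31).
Aug 28, 2246 → Sep 28, 2246: 31 days (August has 31).
Sep 28, 2246 → Oct 28, 2246: 30 days (September has 30).
Oct 28, 2246 → Nov 28, 2246: 31 days (October has 31).
Nov 28, 2246 → Dec 28, 2246: 30 days (November has 30).
Dec 28, 2246 → Jan 28, 2247: 31 days (December has 31).
Jan 28, 2247 → Feb 3, 2247: 6 days.
Total: 2016 days.

2016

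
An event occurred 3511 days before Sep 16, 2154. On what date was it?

February 4, 2145

−365 (one year) → Sep 16, 2153 (3146 left).
−365 (one year) → Sep 16, 2152 (2781 left).
−366 (one year; includes Feb 29, 2152) → Sep 16, 2151 (2415 left).
−365 (one year) → Sep 16, 2150 (2050 left).
−365 (one year) → Sep 16, 2149 (1685 left).
−365 (one year) → Sep 16, 2148 (1320 left).
−366 (one year; includes Feb 29, 2148) → Sep 16, 2147 (954 left).
−365 (one year) → Sep 16, 2146 (589 left).
−365 (one year) → Sep 16, 2145 (224 left).
−16 → Aug 31, 2145 (end of Aug, 31 days; 208 left).
−31 → Jul 31, 2145 (end of Jul, 31 days; 177 left).
−31 → Jun 30, 2145 (end of Jun, 30 days; 146 left).
−30 → May 31, 2145 (end of May, 31 days; 116 left).
−31 → Apr 30, 2145 (end of Apr, 30 days; 85 left).
−30 → Mar 31, 2145 (end of Mar, 31 days; 55 left).
−31 → Feb 28, 2145 (end of Feb, 28 days; 24 left).
−24 → Feb 4, 2145.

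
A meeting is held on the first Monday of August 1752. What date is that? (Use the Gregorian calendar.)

August 1, 1752 is a Tuesday.
The first Monday is therefore August 7 (6 days later).

August 7, 1752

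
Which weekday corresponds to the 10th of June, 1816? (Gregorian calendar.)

Monday

Doomsday rule: the anchor day for the 1800s is Friday. For year 16: 16÷12 = 1 r 4, and 4÷4 = 1, so 1+4+1 = 6.
Friday + 6 ≡ Thursday — that's 1816's doomsday.
In June the doomsday date is Jun 6.
Jun 10 is 4 days after Jun 6; 4 mod 7 = 4, so Thursday + 4 = Monday.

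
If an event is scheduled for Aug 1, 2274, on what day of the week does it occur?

Saturday

Doomsday rule: the anchor day for the 2200s is Friday. For year 74: 74÷12 = 6 r 2, and 2÷4 = 0, so 6+2+0 = 8.
Friday + 8 ≡ Saturday — that's 2274's doomsday.
In August the doomsday date is Aug 8.
Aug 1 is 7 days before Aug 8; 7 mod 7 = 0, so Saturday − 0 = Saturday.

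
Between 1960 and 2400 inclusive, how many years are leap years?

108

Multiples of 4 in [1960,2400]: 111.
Of those, multiples of 100: 5 (not leap unless ÷400).
Multiples of 400: 2.
Leap years = 111 − 5 + 2 = 108.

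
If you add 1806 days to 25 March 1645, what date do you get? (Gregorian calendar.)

+365 (one year) → Mar 25, 1646 (1441 left).
+365 (one year) → Mar 25, 1647 (1076 left).
+366 (one year; includes Feb 29, 1648) → Mar 25, 1648 (710 left).
+365 (one year) → Mar 25, 1649 (345 left).
Mar has 31 days: +7 → Apr 1, 1649 (338 left).
Apr has 30 days: +30 → May 1, 1649 (308 left).
May has 31 days: +31 → Jun 1, 1649 (277 left).
Jun has 30 days: +30 → Jul 1, 1649 (247 left).
Jul has 31 days: +31 → Aug 1, 1649 (216 left).
Aug has 31 days: +31 → Sep 1, 1649 (185 left).
Sep has 30 days: +30 → Oct 1, 1649 (155 left).
Oct has 31 days: +31 → Nov 1, 1649 (124 left).
Nov has 30 days: +30 → Dec 1, 1649 (94 left).
Dec has 31 days: +31 → Jan 1, 1650 (63 left).
Jan has 31 days: +31 → Feb 1, 1650 (32 left).
Feb has 28 days: +28 → Mar 1, 1650 (4 left).
+4 → Mar 5, 1650.

March 5, 1650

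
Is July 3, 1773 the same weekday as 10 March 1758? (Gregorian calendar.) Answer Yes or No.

No

From Mar 10, 1758 to Jul 3, 1773 is 5594 days.
5594 mod 7 = 1, so they are different weekdays.
(Mar 10, 1758 is a Friday; Jul 3, 1773 is a Saturday.)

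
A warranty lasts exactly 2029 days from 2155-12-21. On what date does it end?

+366 (one year; includes Feb 29, 2156) → Dec 21, 2156 (1663 left).
+365 (one year) → Dec 21, 2157 (1298 left).
+365 (one year) → Dec 21, 2158 (933 left).
+365 (one year) → Dec 21, 2159 (568 left).
+366 (one year; includes Feb 29, 2160) → Dec 21, 2160 (202 left).
Dec has 31 days: +11 → Jan 1, 2161 (191 left).
Jan has 31 days: +31 → Feb 1, 2161 (160 left).
Feb has 28 days: +28 → Mar 1, 2161 (132 left).
Mar has 31 days: +31 → Apr 1, 2161 (101 left).
Apr has 30 days: +30 → May 1, 2161 (71 left).
May has 31 days: +31 → Jun 1, 2161 (40 left).
Jun has 30 days: +30 → Jul 1, 2161 (10 left).
+10 → Jul 11, 2161.

July 11, 2161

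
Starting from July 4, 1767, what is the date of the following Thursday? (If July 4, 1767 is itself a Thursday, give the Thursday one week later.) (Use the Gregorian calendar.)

July 9, 1767

Jul 4, 1767 is a Saturday.
From Saturday to the next Thursday is 5 days.
Jul 4, 1767 + 5 = Jul 9, 1767.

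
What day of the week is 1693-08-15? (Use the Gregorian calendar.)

Doomsday rule: the anchor day for the 1600s is Tuesday. For year 93: 93÷12 = 7 r 9, and 9÷4 = 2, so 7+9+2 = 18.
Tuesday + 18 ≡ Saturday — that's 1693's doomsday.
In August the doomsday date is Aug 8.
Aug 15 is 7 days after Aug 8; 7 mod 7 = 0, so Saturday + 0 = Saturday.

Saturday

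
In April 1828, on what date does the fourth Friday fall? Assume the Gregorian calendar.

April 25, 1828

April 1, 1828 is a Tuesday.
The first Friday is therefore April 4 (3 days later).
The fourth Friday is 4 + 3×7 = April 25.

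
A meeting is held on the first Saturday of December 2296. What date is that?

December 5, 2296

December 1, 2296 is a Tuesday.
The first Saturday is therefore December 5 (4 days later).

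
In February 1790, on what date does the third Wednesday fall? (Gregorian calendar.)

February 1, 1790 is a Monday.
The first Wednesday is therefore February 3 (2 days later).
The third Wednesday is 3 + 2×7 = February 17.

February 17, 1790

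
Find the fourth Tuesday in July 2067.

July 1, 2067 is a Friday.
The first Tuesday is therefore July 5 (4 days later).
The fourth Tuesday is 5 + 3×7 = July 26.

July 26, 2067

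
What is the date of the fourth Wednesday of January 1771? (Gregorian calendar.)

January 23, 1771

January 1, 1771 is a Tuesday.
The first Wednesday is therefore January 2 (1 days later).
The fourth Wednesday is 2 + 3×7 = January 23.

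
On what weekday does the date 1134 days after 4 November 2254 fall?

Nov 4, 2254 is a Saturday.
1134 mod 7 = 0, so 1134 days after a Saturday is Saturday + 0 = Saturday.

Saturday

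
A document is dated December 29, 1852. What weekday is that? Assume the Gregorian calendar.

Doomsday rule: the anchor day for the 1800s is Friday. For year 52: 52÷12 = 4 r 4, and 4÷4 = 1, so 4+4+1 = 9.
Friday + 9 ≡ Sunday — that's 1852's doomsday.
In December the doomsday date is Dec 12.
Dec 29 is 17 days after Dec 12; 17 mod 7 = 3, so Sunday + 3 = Wednesday.

Wednesday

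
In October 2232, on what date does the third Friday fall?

October 1, 2232 is a Monday.
The first Friday is therefore October 5 (4 days later).
The third Friday is 5 + 2×7 = October 19.

October 19, 2232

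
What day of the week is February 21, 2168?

Doomsday rule: the anchor day for the 2100s is Sunday. For year 68: 68÷12 = 5 r 8, and 8÷4 = 2, so 5+8+2 = 15.
Sunday + 15 ≡ Monday — that's 2168's doomsday.
In February the doomsday date is Feb 29 (2168 is a leap year (divisible by 4)).
Feb 21 is 8 days before Feb 29; 8 mod 7 = 1, so Monday − 1 = Sunday.

Sunday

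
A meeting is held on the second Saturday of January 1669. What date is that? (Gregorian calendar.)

January 1, 1669 is a Tuesday.
The first Saturday is therefore January 5 (4 days later).
The second Saturday is 5 + 1×7 = January 12.

January 12, 1669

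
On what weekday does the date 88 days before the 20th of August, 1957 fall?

First find the weekday of Aug 20, 1957. Doomsday rule: the anchor day for the 1900s is Wednesday. For year 57: 57÷12 = 4 r 9, and 9÷4 = 2, so 4+9+2 = 15.
Wednesday + 15 ≡ Thursday — that's 1957's doomsday.
In August the doomsday date is Aug 8.
Aug 20 is 12 days after Aug 8; 12 mod 7 = 5, so Thursday + 5 = Tuesday.
88 mod 7 = 4, so 88 days before a Tuesday is Tuesday − 4 = Friday.

Friday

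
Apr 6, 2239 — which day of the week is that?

Saturday

Doomsday rule: the anchor day for the 2200s is Friday. For year 39: 39÷12 = 3 r 3, and 3÷4 = 0, so 3+3+0 = 6.
Friday + 6 ≡ Thursday — that's 2239's doomsday.
In April the doomsday date is Apr 4.
Apr 6 is 2 days after Apr 4; 2 mod 7 = 2, so Thursday + 2 = Saturday.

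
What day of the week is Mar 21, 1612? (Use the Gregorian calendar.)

Doomsday rule: the anchor day for the 1600s is Tuesday. For year 12: 12÷12 = 1 r 0, and 0÷4 = 0, so 1+0+0 = 1.
Tuesday + 1 ≡ Wednesday — that's 1612's doomsday.
In March the doomsday date is Mar 14.
Mar 21 is 7 days after Mar 14; 7 mod 7 = 0, so Wednesday + 0 = Wednesday.

Wednesday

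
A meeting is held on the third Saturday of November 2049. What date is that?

November 20, 2049

November 1, 2049 is a Monday.
The first Saturday is therefore November 6 (5 days later).
The third Saturday is 6 + 2×7 = November 20.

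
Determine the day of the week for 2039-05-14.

Saturday

Doomsday rule: the anchor day for the 2000s is Tuesday. For year 39: 39÷12 = 3 r 3, and 3÷4 = 0, so 3+3+0 = 6.
Tuesday + 6 ≡ Monday — that's 2039's doomsday.
In May the doomsday date is May 9.
May 14 is 5 days after May 9; 5 mod 7 = 5, so Monday + 5 = Saturday.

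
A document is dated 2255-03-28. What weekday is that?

Doomsday rule: the anchor day for the 2200s is Friday. For year 55: 55÷12 = 4 r 7, and 7÷4 = 1, so 4+7+1 = 12.
Friday + 12 ≡ Wednesday — that's 2255's doomsday.
In March the doomsday date is Mar 14.
Mar 28 is 14 days after Mar 14; 14 mod 7 = 0, so Wednesday + 0 = Wednesday.

Wednesday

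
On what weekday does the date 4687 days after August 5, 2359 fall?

Sunday

Aug 5, 2359 is a Wednesday.
4687 mod 7 = 4, so 4687 days after a Wednesday is Wednesday + 4 = Sunday.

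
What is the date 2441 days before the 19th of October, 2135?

−365 (one year) → Oct 19, 2134 (2076 left).
−365 (one year) → Oct 19, 2133 (1711 left).
−365 (one year) → Oct 19, 2132 (1346 left).
−366 (one year; includes Feb 29, 2132) → Oct 19, 2131 (980 left).
−365 (one year) → Oct 19, 2130 (615 left).
−365 (one year) → Oct 19, 2129 (250 left).
−19 → Sep 30, 2129 (end of Sep, 30 days; 231 left).
−30 → Aug 31, 2129 (end of Aug, 31 days; 201 left).
−31 → Jul 31, 2129 (end of Jul, 31 days; 170 left).
−31 → Jun 30, 2129 (end of Jun, 30 days; 139 left).
−30 → May 31, 2129 (end of May, 31 days; 109 left).
−31 → Apr 30, 2129 (end of Apr, 30 days; 78 left).
−30 → Mar 31, 2129 (end of Mar, 31 days; 48 left).
−31 → Feb 28, 2129 (end of Feb, 28 days; 17 left).
−17 → Feb 11, 2129.

February 11, 2129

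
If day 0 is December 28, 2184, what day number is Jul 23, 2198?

4955

Dec 28, 2184 → Dec 28, 2185: 365 days.
Dec 28, 2185 → Dec 28, 2186: 365 days.
Dec 28, 2186 → Dec 28, 2187: 365 days.
Dec 28, 2187 → Dec 28, 2188: 366 days (Feb 29, 2188 is in that span).
Dec 28, 2188 → Dec 28, 2189: 365 days.
Dec 28, 2189 → Dec 28, 2190: 365 days.
Dec 28, 2190 → Dec 28, 2191: 365 days.
Dec 28, 2191 → Dec 28, 2192: 366 days (Feb 29, 2192 is in that span).
Dec 28, 2192 → Dec 28, 2193: 365 days.
Dec 28, 2193 → Dec 28, 2194: 365 days.
Dec 28, 2194 → Dec 28, 2195: 365 days.
Dec 28, 2195 → Dec 28, 2196: 366 days (Feb 29, 2196 is in that span).
Dec 28, 2196 → Dec 28, 2197: 365 days.
Dec 28, 2197 → Jan 28, 2198: 31 days (December has 31).
Jan 28, 2198 → Feb 28, 2198: 31 days (January has 31).
Feb 28, 2198 → Mar 28, 2198: 28 days (February has 28).
Mar 28, 2198 → Apr 28, 2198: 31 days (March has 31).
Apr 28, 2198 → May 28, 2198: 30 days (April has 30).
May 28, 2198 → Jun 28, 2198: 31 days (May has 31).
Jun 28, 2198 → Jul 23, 2198: 25 days.
Total: 4955 days.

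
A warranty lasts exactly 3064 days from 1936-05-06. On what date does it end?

+365 (one year) → May 6, 1937 (2699 left).
+365 (one year) → May 6, 1938 (2334 left).
+365 (one year) → May 6, 1939 (1969 left).
+366 (one year; includes Feb 29, 1940) → May 6, 1940 (1603 left).
+365 (one year) → May 6, 1941 (1238 left).
+365 (one year) → May 6, 1942 (873 left).
+365 (one year) → May 6, 1943 (508 left).
+366 (one year; includes Feb 29, 1944) → May 6, 1944 (142 left).
May has 31 days: +26 → Jun 1, 1944 (116 left).
Jun has 30 days: +30 → Jul 1, 1944 (86 left).
Jul has 31 days: +31 → Aug 1, 1944 (55 left).
Aug has 31 days: +31 → Sep 1, 1944 (24 left).
+24 → Sep 25, 1944.

September 25, 1944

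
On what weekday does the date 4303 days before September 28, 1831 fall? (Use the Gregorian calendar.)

First find the weekday of Sep 28, 1831. Doomsday rule: the anchor day for the 1800s is Friday. For year 31: 31÷12 = 2 r 7, and 7÷4 = 1, so 2+7+1 = 10.
Friday + 10 ≡ Monday — that's 1831's doomsday.
In September the doomsday date is Sep 5.
Sep 28 is 23 days after Sep 5; 23 mod 7 = 2, so Monday + 2 = Wednesday.
4303 mod 7 = 5, so 4303 days before a Wednesday is Wednesday − 5 = Friday.

Friday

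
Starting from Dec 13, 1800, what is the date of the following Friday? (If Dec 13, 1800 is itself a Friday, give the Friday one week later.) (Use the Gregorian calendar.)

December 19, 1800

Dec 13, 1800 is a Saturday.
From Saturday to the next Friday is 6 days.
Dec 13, 1800 + 6 = Dec 19, 1800.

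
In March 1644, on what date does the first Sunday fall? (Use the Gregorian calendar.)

March 6, 1644

March 1, 1644 is a Tuesday.
The first Sunday is therefore March 6 (5 days later).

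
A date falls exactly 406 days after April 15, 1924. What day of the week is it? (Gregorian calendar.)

Tuesday

Apr 15, 1924 is a Tuesday.
406 mod 7 = 0, so 406 days after a Tuesday is Tuesday + 0 = Tuesday.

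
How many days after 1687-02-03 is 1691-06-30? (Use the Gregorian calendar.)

1608

Feb 3, 1687 → Feb 3, 1688: 365 days.
Feb 3, 1688 → Feb 3, 1689: 366 days (Feb 29, 1688 is in that span).
Feb 3, 1689 → Feb 3, 1690: 365 days.
Feb 3, 1690 → Feb 3, 1691: 365 days.
Feb 3, 1691 → Mar 3, 1691: 28 days (February has 28).
Mar 3, 1691 → Apr 3, 1691: 31 days (March has 31).
Apr 3, 1691 → May 3, 1691: 30 days (April has 30).
May 3, 1691 → Jun 3, 1691: 31 days (May has 31).
Jun 3, 1691 → Jun 30, 1691: 27 days.
Total: 1608 days.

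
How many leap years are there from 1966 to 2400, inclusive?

Multiples of 4 in [1966,2400]: 109.
Of those, multiples of 100: 5 (not leap unless ÷400).
Multiples of 400: 2.
Leap years = 109 − 5 + 2 = 106.

106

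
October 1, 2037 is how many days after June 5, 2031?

Jun 5, 2031 → Jun 5, 2032: 366 days (Feb 29, 2032 is in that span).
Jun 5, 2032 → Jun 5, 2033: 365 days.
Jun 5, 2033 → Jun 5, 2034: 365 days.
Jun 5, 2034 → Jun 5, 2035: 365 days.
Jun 5, 2035 → Jun 5, 2036: 366 days (Feb 29, 2036 is in that span).
Jun 5, 2036 → Jun 5, 2037: 365 days.
Jun 5, 2037 → Jul 5, 2037: 30 days (June has 30).
Jul 5, 2037 → Aug 5, 2037: 31 days (July has 31).
Aug 5, 2037 → Sep 5, 2037: 31 days (August has 31).
Sep 5, 2037 → Oct 1, 2037: 26 days.
Total: 2310 days.

2310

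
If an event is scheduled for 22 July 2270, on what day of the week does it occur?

Doomsday rule: the anchor day for the 2200s is Friday. For year 70: 70÷12 = 5 r 10, and 10÷4 = 2, so 5+10+2 = 17.
Friday + 17 ≡ Monday — that's 2270's doomsday.
In July the doomsday date is Jul 11.
Jul 22 is 11 days after Jul 11; 11 mod 7 = 4, so Monday + 4 = Friday.

Friday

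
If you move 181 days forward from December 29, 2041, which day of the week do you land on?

First find the weekday of Dec 29, 2041. Doomsday rule: the anchor day for the 2000s is Tuesday. For year 41: 41÷12 = 3 r 5, and 5÷4 = 1, so 3+5+1 = 9.
Tuesday + 9 ≡ Thursday — that's 2041's doomsday.
In December the doomsday date is Dec 12.
Dec 29 is 17 days after Dec 12; 17 mod 7 = 3, so Thursday + 3 = Sunday.
181 mod 7 = 6, so 181 days after a Sunday is Sunday + 6 = Saturday.

Saturday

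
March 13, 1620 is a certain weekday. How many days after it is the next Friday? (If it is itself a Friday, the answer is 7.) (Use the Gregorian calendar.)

Mar 13, 1620 is a Friday.
From Friday to the next Friday is 7 days.

7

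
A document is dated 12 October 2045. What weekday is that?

Doomsday rule: the anchor day for the 2000s is Tuesday. For year 45: 45÷12 = 3 r 9, and 9÷4 = 2, so 3+9+2 = 14.
Tuesday + 14 ≡ Tuesday — that's 2045's doomsday.
In October the doomsday date is Oct 10.
Oct 12 is 2 days after Oct 10; 2 mod 7 = 2, so Tuesday + 2 = Thursday.

Thursday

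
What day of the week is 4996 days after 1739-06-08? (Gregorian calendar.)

Jun 8, 1739 is a Monday.
4996 mod 7 = 5, so 4996 days after a Monday is Monday + 5 = Saturday.

Saturday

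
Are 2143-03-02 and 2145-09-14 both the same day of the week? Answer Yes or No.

From Mar 2, 2143 to Sep 14, 2145 is 927 days.
927 mod 7 = 3, so they are different weekdays.
(Mar 2, 2143 is a Saturday; Sep 14, 2145 is a Tuesday.)

No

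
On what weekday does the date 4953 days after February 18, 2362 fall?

First find the weekday of Feb 18, 2362. Doomsday rule: the anchor day for the 2300s is Wednesday. For year 62: 62÷12 = 5 r 2, and 2÷4 = 0, so 5+2+0 = 7.
Wednesday + 7 ≡ Wednesday — that's 2362's doomsday.
In February the doomsday date is Feb 28 (2362 is not a leap year).
Feb 18 is 10 days before Feb 28; 10 mod 7 = 3, so Wednesday − 3 = Sunday.
4953 mod 7 = 4, so 4953 days after a Sunday is Sunday + 4 = Thursday.

Thursday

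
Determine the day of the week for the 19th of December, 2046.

Wednesday

January 1, 2046 is a Monday.
Jan 1, 2046 → Feb 1, 2046: 31 days (January has 31).
Feb 1, 2046 → Mar 1, 2046: 28 days (February has 28).
Mar 1, 2046 → Apr 1, 2046: 31 days (March has 31).
Apr 1, 2046 → May 1, 2046: 30 days (April has 30).
May 1, 2046 → Jun 1, 2046: 31 days (May has 31).
Jun 1, 2046 → Jul 1, 2046: 30 days (June has 30).
Jul 1, 2046 → Aug 1, 2046: 31 days (July has 31).
Aug 1, 2046 → Sep 1, 2046: 31 days (August has 31).
Sep 1, 2046 → Oct 1, 2046: 30 days (September has 30).
Oct 1, 2046 → Nov 1, 2046: 31 days (October has 31).
Nov 1, 2046 → Dec 1, 2046: 30 days (November has 30).
Dec 1, 2046 → Dec 19, 2046: 18 days.
Total: 352 days.
352 mod 7 = 2, so Monday + 2 = Wednesday.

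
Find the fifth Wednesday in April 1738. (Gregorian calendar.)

April 1, 1738 is a Tuesday.
The first Wednesday is therefore April 2 (1 days later).
The fifth Wednesday is 2 + 4×7 = April 30.

April 30, 1738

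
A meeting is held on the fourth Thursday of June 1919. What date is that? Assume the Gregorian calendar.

June 1, 1919 is a Sunday.
The first Thursday is therefore June 5 (4 days later).
The fourth Thursday is 5 + 3×7 = June 26.

June 26, 1919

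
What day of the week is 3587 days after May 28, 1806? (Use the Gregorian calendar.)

May 28, 1806 is a Wednesday.
3587 mod 7 = 3, so 3587 days after a Wednesday is Wednesday + 3 = Saturday.

Saturday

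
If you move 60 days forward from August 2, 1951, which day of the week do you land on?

First find the weekday of Aug 2, 1951. Doomsday rule: the anchor day for the 1900s is Wednesday. For year 51: 51÷12 = 4 r 3, and 3÷4 = 0, so 4+3+0 = 7.
Wednesday + 7 ≡ Wednesday — that's 1951's doomsday.
In August the doomsday date is Aug 8.
Aug 2 is 6 days before Aug 8; 6 mod 7 = 6, so Wednesday − 6 = Thursday.
60 mod 7 = 4, so 60 days after a Thursday is Thursday + 4 = Monday.

Monday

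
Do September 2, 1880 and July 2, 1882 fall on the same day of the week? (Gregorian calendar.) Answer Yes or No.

From Sep 2, 1880 to Jul 2, 1882 is 668 days.
668 mod 7 = 3, so they are different weekdays.
(Sep 2, 1880 is a Thursday; Jul 2, 1882 is a Sunday.)

No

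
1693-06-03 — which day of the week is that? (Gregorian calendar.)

Doomsday rule: the anchor day for the 1600s is Tuesday. For year 93: 93÷12 = 7 r 9, and 9÷4 = 2, so 7+9+2 = 18.
Tuesday + 18 ≡ Saturday — that's 1693's doomsday.
In June the doomsday date is Jun 6.
Jun 3 is 3 days before Jun 6; 3 mod 7 = 3, so Saturday − 3 = Wednesday.

Wednesday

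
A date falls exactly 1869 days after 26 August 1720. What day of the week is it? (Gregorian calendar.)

First find the weekday of Aug 26, 1720. Doomsday rule: the anchor day for the 1700s is Sunday. For year 20: 20÷12 = 1 r 8, and 8÷4 = 2, so 1+8+2 = 11.
Sunday + 11 ≡ Thursday — that's 1720's doomsday.
In August the doomsday date is Aug 8.
Aug 26 is 18 days after Aug 8; 18 mod 7 = 4, so Thursday + 4 = Monday.
1869 mod 7 = 0, so 1869 days after a Monday is Monday + 0 = Monday.

Monday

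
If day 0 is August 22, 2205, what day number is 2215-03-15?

Aug 22, 2205 → Aug 22, 2206: 365 days.
Aug 22, 2206 → Aug 22, 2207: 365 days.
Aug 22, 2207 → Aug 22, 2208: 366 days (Feb 29, 2208 is in that span).
Aug 22, 2208 → Aug 22, 2209: 365 days.
Aug 22, 2209 → Aug 22, 2210: 365 days.
Aug 22, 2210 → Aug 22, 2211: 365 days.
Aug 22, 2211 → Aug 22, 2212: 366 days (Feb 29, 2212 is in that span).
Aug 22, 2212 → Aug 22, 2213: 365 days.
Aug 22, 2213 → Aug 22, 2214: 365 days.
Aug 22, 2214 → Sep 22, 2214: 31 days (August has 31).
Sep 22, 2214 → Oct 22, 2214: 30 days (September has 30).
Oct 22, 2214 → Nov 22, 2214: 31 days (October has 31).
Nov 22, 2214 → Dec 22, 2214: 30 days (November has 30).
Dec 22, 2214 → Jan 22, 2215: 31 days (December has 31).
Jan 22, 2215 → Feb 22, 2215: 31 days (January has 31).
Feb 22, 2215 → Mar 15, 2215: 21 days.
Total: 3492 days.

3492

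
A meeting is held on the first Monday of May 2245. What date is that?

May 1, 2245 is a Thursday.
The first Monday is therefore May 5 (4 days later).

May 5, 2245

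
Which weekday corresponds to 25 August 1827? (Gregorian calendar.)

Saturday

January 1, 1827 is a Monday.
Jan 1, 1827 → Feb 1, 1827: 31 days (January has 31).
Feb 1, 1827 → Mar 1, 1827: 28 days (February has 28).
Mar 1, 1827 → Apr 1, 1827: 31 days (March has 31).
Apr 1, 1827 → May 1, 1827: 30 days (April has 30).
May 1, 1827 → Jun 1, 1827: 31 days (May has 31).
Jun 1, 1827 → Jul 1, 1827: 30 days (June has 30).
Jul 1, 1827 → Aug 1, 1827: 31 days (July has 31).
Aug 1, 1827 → Aug 25, 1827: 24 days.
Total: 236 days.
236 mod 7 = 5, so Monday + 5 = Saturday.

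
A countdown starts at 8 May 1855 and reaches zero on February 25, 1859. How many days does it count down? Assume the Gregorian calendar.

May 8, 1855 → May 8, 1856: 366 days (Feb 29, 1856 is in that span).
May 8, 1856 → May 8, 1857: 365 days.
May 8, 1857 → May 8, 1858: 365 days.
May 8, 1858 → Jun 8, 1858: 31 days (May has 31).
Jun 8, 1858 → Jul 8, 1858: 30 days (June has 30).
Jul 8, 1858 → Aug 8, 1858: 31 days (July has 31).
Aug 8, 1858 → Sep 8, 1858: 31 days (August has 31).
Sep 8, 1858 → Oct 8, 1858: 30 days (September has 30).
Oct 8, 1858 → Nov 8, 1858: 31 days (October has 31).
Nov 8, 1858 → Dec 8, 1858: 30 days (November has 30).
Dec 8, 1858 → Jan 8, 1859: 31 days (December has 31).
Jan 8, 1859 → Feb 8, 1859: 31 days (January has 31).
Feb 8, 1859 → Feb 25, 1859: 17 days.
Total: 1389 days.

1389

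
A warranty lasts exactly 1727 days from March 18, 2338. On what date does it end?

+365 (one year) → Mar 18, 2339 (1362 left).
+366 (one year; includes Feb 29, 2340) → Mar 18, 2340 (996 left).
+365 (one year) → Mar 18, 2341 (631 left).
+365 (one year) → Mar 18, 2342 (266 left).
Mar has 31 days: +14 → Apr 1, 2342 (252 left).
Apr has 30 days: +30 → May 1, 2342 (222 left).
May has 31 days: +31 → Jun 1, 2342 (191 left).
Jun has 30 days: +30 → Jul 1, 2342 (161 left).
Jul has 31 days: +31 → Aug 1, 2342 (130 left).
Aug has 31 days: +31 → Sep 1, 2342 (99 left).
Sep has 30 days: +30 → Oct 1, 2342 (69 left).
Oct has 31 days: +31 → Nov 1, 2342 (38 left).
Nov has 30 days: +30 → Dec 1, 2342 (8 left).
+8 → Dec 9, 2342.

December 9, 2342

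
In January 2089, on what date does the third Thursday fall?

January 1, 2089 is a Saturday.
The first Thursday is therefore January 6 (5 days later).
The third Thursday is 6 + 2×7 = January 20.

January 20, 2089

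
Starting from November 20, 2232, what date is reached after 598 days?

July 11, 2234

+365 (one year) → Nov 20, 2233 (233 left).
Nov has 30 days: +11 → Dec 1, 2233 (222 left).
Dec has 31 days: +31 → Jan 1, 2234 (191 left).
Jan has 31 days: +31 → Feb 1, 2234 (160 left).
Feb has 28 days: +28 → Mar 1, 2234 (132 left).
Mar has 31 days: +31 → Apr 1, 2234 (101 left).
Apr has 30 days: +30 → May 1, 2234 (71 left).
May has 31 days: +31 → Jun 1, 2234 (40 left).
Jun has 30 days: +30 → Jul 1, 2234 (10 left).
+10 → Jul 11, 2234.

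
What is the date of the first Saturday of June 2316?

June 1, 2316 is a Thursday.
The first Saturday is therefore June 3 (2 days later).

June 3, 2316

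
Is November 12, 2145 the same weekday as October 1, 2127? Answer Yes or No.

No

From Oct 1, 2127 to Nov 12, 2145 is 6617 days.
6617 mod 7 = 2, so they are different weekdays.
(Oct 1, 2127 is a Wednesday; Nov 12, 2145 is a Friday.)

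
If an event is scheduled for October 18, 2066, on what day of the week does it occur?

Doomsday rule: the anchor day for the 2000s is Tuesday. For year 66: 66÷12 = 5 r 6, and 6÷4 = 1, so 5+6+1 = 12.
Tuesday + 12 ≡ Sunday — that's 2066's doomsday.
In October the doomsday date is Oct 10.
Oct 18 is 8 days after Oct 10; 8 mod 7 = 1, so Sunday + 1 = Monday.

Monday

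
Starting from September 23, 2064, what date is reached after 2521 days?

August 19, 2071

+365 (one year) → Sep 23, 2065 (2156 left).
+365 (one year) → Sep 23, 2066 (1791 left).
+365 (one year) → Sep 23, 2067 (1426 left).
+366 (one year; includes Feb 29, 2068) → Sep 23, 2068 (1060 left).
+365 (one year) → Sep 23, 2069 (695 left).
+365 (one year) → Sep 23, 2070 (330 left).
Sep has 30 days: +8 → Oct 1, 2070 (322 left).
Oct has 31 days: +31 → Nov 1, 2070 (291 left).
Nov has 30 days: +30 → Dec 1, 2070 (261 left).
Dec has 31 days: +31 → Jan 1, 2071 (230 left).
Jan has 31 days: +31 → Feb 1, 2071 (199 left).
Feb has 28 days: +28 → Mar 1, 2071 (171 left).
Mar has 31 days: +31 → Apr 1, 2071 (140 left).
Apr has 30 days: +30 → May 1, 2071 (110 left).
May has 31 days: +31 → Jun 1, 2071 (79 left).
Jun has 30 days: +30 → Jul 1, 2071 (49 left).
Jul has 31 days: +31 → Aug 1, 2071 (18 left).
+18 → Aug 19, 2071.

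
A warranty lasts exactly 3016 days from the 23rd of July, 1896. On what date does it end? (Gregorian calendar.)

October 26, 1904

+365 (one year) → Jul 23, 1897 (2651 left).
+365 (one year) → Jul 23, 1898 (2286 left).
+365 (one year) → Jul 23, 1899 (1921 left).
+365 (one year) → Jul 23, 1900 (1556 left).
+365 (one year) → Jul 23, 1901 (1191 left).
+365 (one year) → Jul 23, 1902 (826 left).
+365 (one year) → Jul 23, 1903 (461 left).
+366 (one year; includes Feb 29, 1904) → Jul 23, 1904 (95 left).
Jul has 31 days: +9 → Aug 1, 1904 (86 left).
Aug has 31 days: +31 → Sep 1, 1904 (55 left).
Sep has 30 days: +30 → Oct 1, 1904 (25 left).
+25 → Oct 26, 1904.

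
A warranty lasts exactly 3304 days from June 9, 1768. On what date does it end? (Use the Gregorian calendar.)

+365 (one year) → Jun 9, 1769 (2939 left).
+365 (one year) → Jun 9, 1770 (2574 left).
+365 (one year) → Jun 9, 1771 (2209 left).
+366 (one year; includes Feb 29, 1772) → Jun 9, 1772 (1843 left).
+365 (one year) → Jun 9, 1773 (1478 left).
+365 (one year) → Jun 9, 1774 (1113 left).
+365 (one year) → Jun 9, 1775 (748 left).
+366 (one year; includes Feb 29, 1776) → Jun 9, 1776 (382 left).
Jun has 30 days: +22 → Jul 1, 1776 (360 left).
Jul has 31 days: +31 → Aug 1, 1776 (329 left).
Aug has 31 days: +31 → Sep 1, 1776 (298 left).
Sep has 30 days: +30 → Oct 1, 1776 (268 left).
Oct has 31 days: +31 → Nov 1, 1776 (237 left).
Nov has 30 days: +30 → Dec 1, 1776 (207 left).
Dec has 31 days: +31 → Jan 1, 1777 (176 left).
Jan has 31 days: +31 → Feb 1, 1777 (145 left).
Feb has 28 days: +28 → Mar 1, 1777 (117 left).
Mar has 31 days: +31 → Apr 1, 1777 (86 left).
Apr has 30 days: +30 → May 1, 1777 (56 left).
May has 31 days: +31 → Jun 1, 1777 (25 left).
+25 → Jun 26, 1777.

June 26, 1777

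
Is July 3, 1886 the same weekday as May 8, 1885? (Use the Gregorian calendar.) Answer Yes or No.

From May 8, 1885 to Jul 3, 1886 is 421 days.
421 mod 7 = 1, so they are different weekdays.
(May 8, 1885 is a Friday; Jul 3, 1886 is a Saturday.)

No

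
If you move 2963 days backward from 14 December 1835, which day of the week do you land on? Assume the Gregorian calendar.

Dec 14, 1835 is a Monday.
2963 mod 7 = 2, so 2963 days before a Monday is Monday − 2 = Saturday.

Saturday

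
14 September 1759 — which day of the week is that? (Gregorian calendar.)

Friday

Doomsday rule: the anchor day for the 1700s is Sunday. For year 59: 59÷12 = 4 r 11, and 11÷4 = 2, so 4+11+2 = 17.
Sunday + 17 ≡ Wednesday — that's 1759's doomsday.
In September the doomsday date is Sep 5.
Sep 14 is 9 days after Sep 5; 9 mod 7 = 2, so Wednesday + 2 = Friday.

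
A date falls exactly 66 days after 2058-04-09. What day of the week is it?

Friday

Apr 9, 2058 is a Tuesday.
66 mod 7 = 3, so 66 days after a Tuesday is Tuesday + 3 = Friday.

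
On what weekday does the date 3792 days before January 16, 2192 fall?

Wednesday

First find the weekday of Jan 16, 2192. Doomsday rule: the anchor day for the 2100s is Sunday. For year 92: 92÷12 = 7 r 8, and 8÷4 = 2, so 7+8+2 = 17.
Sunday + 17 ≡ Wednesday — that's 2192's doomsday.
In January the doomsday date is Jan 4 (2192 is a leap year (divisible by 4)).
Jan 16 is 12 days after Jan 4; 12 mod 7 = 5, so Wednesday + 5 = Monday.
3792 mod 7 = 5, so 3792 days before a Monday is Monday − 5 = Wednesday.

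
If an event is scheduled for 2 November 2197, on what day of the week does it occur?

Thursday

Doomsday rule: the anchor day for the 2100s is Sunday. For year 97: 97÷12 = 8 r 1, and 1÷4 = 0, so 8+1+0 = 9.
Sunday + 9 ≡ Tuesday — that's 2197's doomsday.
In November the doomsday date is Nov 7.
Nov 2 is 5 days before Nov 7; 5 mod 7 = 5, so Tuesday − 5 = Thursday.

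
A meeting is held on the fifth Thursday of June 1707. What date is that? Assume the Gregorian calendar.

June 1, 1707 is a Wednesday.
The first Thursday is therefore June 2 (1 days later).
The fifth Thursday is 2 + 4×7 = June 30.

June 30, 1707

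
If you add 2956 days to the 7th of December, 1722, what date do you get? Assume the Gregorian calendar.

January 10, 1731

+365 (one year) → Dec 7, 1723 (2591 left).
+366 (one year; includes Feb 29, 1724) → Dec 7, 1724 (2225 left).
+365 (one year) → Dec 7, 1725 (1860 left).
+365 (one year) → Dec 7, 1726 (1495 left).
+365 (one year) → Dec 7, 1727 (1130 left).
+366 (one year; includes Feb 29, 1728) → Dec 7, 1728 (764 left).
+365 (one year) → Dec 7, 1729 (399 left).
Dec has 31 days: +25 → Jan 1, 1730 (374 left).
Jan has 31 days: +31 → Feb 1, 1730 (343 left).
Feb has 28 days: +28 → Mar 1, 1730 (315 left).
Mar has 31 days: +31 → Apr 1, 1730 (284 left).
Apr has 30 days: +30 → May 1, 1730 (254 left).
May has 31 days: +31 → Jun 1, 1730 (223 left).
Jun has 30 days: +30 → Jul 1, 1730 (193 left).
Jul has 31 days: +31 → Aug 1, 1730 (162 left).
Aug has 31 days: +31 → Sep 1, 1730 (131 left).
Sep has 30 days: +30 → Oct 1, 1730 (101 left).
Oct has 31 days: +31 → Nov 1, 1730 (70 left).
Nov has 30 days: +30 → Dec 1, 1730 (40 left).
Dec has 31 days: +31 → Jan 1, 1731 (9 left).
+9 → Jan 10, 1731.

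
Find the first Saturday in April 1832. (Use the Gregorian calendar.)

April 7, 1832

April 1, 1832 is a Sunday.
The first Saturday is therefore April 7 (6 days later).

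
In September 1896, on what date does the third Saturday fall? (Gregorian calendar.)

September 19, 1896

September 1, 1896 is a Tuesday.
The first Saturday is therefore September 5 (4 days later).
The third Saturday is 5 + 2×7 = September 19.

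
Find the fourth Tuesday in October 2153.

October 23, 2153

October 1, 2153 is a Monday.
The first Tuesday is therefore October 2 (1 days later).
The fourth Tuesday is 2 + 3×7 = October 23.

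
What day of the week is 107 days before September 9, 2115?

Sep 9, 2115 is a Monday.
107 mod 7 = 2, so 107 days before a Monday is Monday − 2 = Saturday.

Saturday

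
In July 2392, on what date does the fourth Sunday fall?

July 26, 2392

July 1, 2392 is a Wednesday.
The first Sunday is therefore July 5 (4 days later).
The fourth Sunday is 5 + 3×7 = July 26.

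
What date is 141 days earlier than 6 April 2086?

−6 → Mar 31, 2086 (end of Mar, 31 days; 135 left).
−31 → Feb 28, 2086 (end of Feb, 28 days; 104 left).
−28 → Jan 31, 2086 (end of Jan, 31 days; 76 left).
−31 → Dec 31, 2085 (end of Dec, 31 days; 45 left).
−31 → Nov 30, 2085 (end of Nov, 30 days; 14 left).
−14 → Nov 16, 2085.

November 16, 2085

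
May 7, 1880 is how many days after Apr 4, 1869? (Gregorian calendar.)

4051

Apr 4, 1869 → Apr 4, 1870: 365 days.
Apr 4, 1870 → Apr 4, 1871: 365 days.
Apr 4, 1871 → Apr 4, 1872: 366 days (Feb 29, 1872 is in that span).
Apr 4, 1872 → Apr 4, 1873: 365 days.
Apr 4, 1873 → Apr 4, 1874: 365 days.
Apr 4, 1874 → Apr 4, 1875: 365 days.
Apr 4, 1875 → Apr 4, 1876: 366 days (Feb 29, 1876 is in that span).
Apr 4, 1876 → Apr 4, 1877: 365 days.
Apr 4, 1877 → Apr 4, 1878: 365 days.
Apr 4, 1878 → Apr 4, 1879: 365 days.
Apr 4, 1879 → May 4, 1879: 30 days (April has 30).
May 4, 1879 → Jun 4, 1879: 31 days (May has 31).
Jun 4, 1879 → Jul 4, 1879: 30 days (June has 30).
Jul 4, 1879 → Aug 4, 1879: 31 days (July has 31).
Aug 4, 1879 → Sep 4, 1879: 31 days (August has 31).
Sep 4, 1879 → Oct 4, 1879: 30 days (September has 30).
Oct 4, 1879 → Nov 4, 1879: 31 days (October has 31).
Nov 4, 1879 → Dec 4, 1879: 30 days (November has 30).
Dec 4, 1879 → Jan 4, 1880: 31 days (December has 31).
Jan 4, 1880 → Feb 4, 1880: 31 days (January has 31).
Feb 4, 1880 → Mar 4, 1880: 29 days (February has 29).
Mar 4, 1880 → Apr 4, 1880: 31 days (March has 31).
Apr 4, 1880 → May 4, 1880: 30 days (April has 30).
May 4, 1880 → May 7, 1880: 3 days.
Total: 4051 days.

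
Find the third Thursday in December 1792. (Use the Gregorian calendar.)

December 20, 1792

December 1, 1792 is a Saturday.
The first Thursday is therefore December 6 (5 days later).
The third Thursday is 6 + 2×7 = December 20.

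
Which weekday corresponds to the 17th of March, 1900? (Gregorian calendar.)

Doomsday rule: the anchor day for the 1900s is Wednesday. For year 00: 0÷12 = 0 r 0, and 0÷4 = 0, so 0+0+0 = 0.
Wednesday + 0 ≡ Wednesday — that's 1900's doomsday.
In March the doomsday date is Mar 14.
Mar 17 is 3 days after Mar 14; 3 mod 7 = 3, so Wednesday + 3 = Saturday.

Saturday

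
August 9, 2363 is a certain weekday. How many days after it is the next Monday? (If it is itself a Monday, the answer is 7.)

Aug 9, 2363 is a Friday.
From Friday to the next Monday is 3 days.

3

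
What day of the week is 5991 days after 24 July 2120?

Tuesday

Jul 24, 2120 is a Wednesday.
5991 mod 7 = 6, so 5991 days after a Wednesday is Wednesday + 6 = Tuesday.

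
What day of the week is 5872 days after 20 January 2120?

Friday

First find the weekday of Jan 20, 2120. Doomsday rule: the anchor day for the 2100s is Sunday. For year 20: 20÷12 = 1 r 8, and 8÷4 = 2, so 1+8+2 = 11.
Sunday + 11 ≡ Thursday — that's 2120's doomsday.
In January the doomsday date is Jan 4 (2120 is a leap year (divisible by 4)).
Jan 20 is 16 days after Jan 4; 16 mod 7 = 2, so Thursday + 2 = Saturday.
5872 mod 7 = 6, so 5872 days after a Saturday is Saturday + 6 = Friday.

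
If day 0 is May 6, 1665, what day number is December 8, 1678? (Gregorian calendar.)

May 6, 1665 → May 6, 1666: 365 days.
May 6, 1666 → May 6, 1667: 365 days.
May 6, 1667 → May 6, 1668: 366 days (Feb 29, 1668 is in that span).
May 6, 1668 → May 6, 1669: 365 days.
May 6, 1669 → May 6, 1670: 365 days.
May 6, 1670 → May 6, 1671: 365 days.
May 6, 1671 → May 6, 1672: 366 days (Feb 29, 1672 is in that span).
May 6, 1672 → May 6, 1673: 365 days.
May 6, 1673 → May 6, 1674: 365 days.
May 6, 1674 → May 6, 1675: 365 days.
May 6, 1675 → May 6, 1676: 366 days (Feb 29, 1676 is in that span).
May 6, 1676 → May 6, 1677: 365 days.
May 6, 1677 → May 6, 1678: 365 days.
May 6, 1678 → Jun 6, 1678: 31 days (May has 31).
Jun 6, 1678 → Jul 6, 1678: 30 days (June has 30).
Jul 6, 1678 → Aug 6, 1678: 31 days (July has 31).
Aug 6, 1678 → Sep 6, 1678: 31 days (August has 31).
Sep 6, 1678 → Oct 6, 1678: 30 days (September has 30).
Oct 6, 1678 → Nov 6, 1678: 31 days (October has 31).
Nov 6, 1678 → Dec 6, 1678: 30 days (November has 30).
Dec 6, 1678 → Dec 8, 1678: 2 days.
Total: 4964 days.

4964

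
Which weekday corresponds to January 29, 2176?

Doomsday rule: the anchor day for the 2100s is Sunday. For year 76: 76÷12 = 6 r 4, and 4÷4 = 1, so 6+4+1 = 11.
Sunday + 11 ≡ Thursday — that's 2176's doomsday.
In January the doomsday date is Jan 4 (2176 is a leap year (divisible by 4)).
Jan 29 is 25 days after Jan 4; 25 mod 7 = 4, so Thursday + 4 = Monday.

Monday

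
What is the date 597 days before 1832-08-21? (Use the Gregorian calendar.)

−366 (one year; includes Feb 29, 1832) → Aug 21, 1831 (231 left).
−21 → Jul 31, 1831 (end of Jul, 31 days; 210 left).
−31 → Jun 30, 1831 (end of Jun, 30 days; 179 left).
−30 → May 31, 1831 (end of May, 31 days; 149 left).
−31 → Apr 30, 1831 (end of Apr, 30 days; 118 left).
−30 → Mar 31, 1831 (end of Mar, 31 days; 88 left).
−31 → Feb 28, 1831 (end of Feb, 28 days; 57 left).
−28 → Jan 31, 1831 (end of Jan, 31 days; 29 left).
−29 → Jan 2, 1831.

January 2, 1831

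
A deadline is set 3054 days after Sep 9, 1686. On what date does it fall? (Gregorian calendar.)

January 19, 1695

+365 (one year) → Sep 9, 1687 (2689 left).
+366 (one year; includes Feb 29, 1688) → Sep 9, 1688 (2323 left).
+365 (one year) → Sep 9, 1689 (1958 left).
+365 (one year) → Sep 9, 1690 (1593 left).
+365 (one year) → Sep 9, 1691 (1228 left).
+366 (one year; includes Feb 29, 1692) → Sep 9, 1692 (862 left).
+365 (one year) → Sep 9, 1693 (497 left).
+365 (one year) → Sep 9, 1694 (132 left).
Sep has 30 days: +22 → Oct 1, 1694 (110 left).
Oct has 31 days: +31 → Nov 1, 1694 (79 left).
Nov has 30 days: +30 → Dec 1, 1694 (49 left).
Dec has 31 days: +31 → Jan 1, 1695 (18 left).
+18 → Jan 19, 1695.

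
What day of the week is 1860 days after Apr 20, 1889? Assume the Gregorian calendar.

Thursday

First find the weekday of Apr 20, 1889. Doomsday rule: the anchor day for the 1800s is Friday. For year 89: 89÷12 = 7 r 5, and 5÷4 = 1, so 7+5+1 = 13.
Friday + 13 ≡ Thursday — that's 1889's doomsday.
In April the doomsday date is Apr 4.
Apr 20 is 16 days after Apr 4; 16 mod 7 = 2, so Thursday + 2 = Saturday.
1860 mod 7 = 5, so 1860 days after a Saturday is Saturday + 5 = Thursday.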